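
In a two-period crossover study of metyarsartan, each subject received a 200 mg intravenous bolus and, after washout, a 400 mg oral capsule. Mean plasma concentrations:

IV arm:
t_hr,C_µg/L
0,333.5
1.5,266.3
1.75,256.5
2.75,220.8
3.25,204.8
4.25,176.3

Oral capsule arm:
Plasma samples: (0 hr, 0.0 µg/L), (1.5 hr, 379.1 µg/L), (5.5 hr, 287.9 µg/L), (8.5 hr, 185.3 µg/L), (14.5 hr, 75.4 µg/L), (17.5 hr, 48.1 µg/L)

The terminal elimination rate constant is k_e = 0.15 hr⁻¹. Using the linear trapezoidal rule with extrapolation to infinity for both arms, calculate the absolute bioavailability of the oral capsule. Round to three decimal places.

Trapezoidal AUC_0→4.25 (IV):
  [0→1.5]: (333.5+266.3)/2 × 1.5 = 449.85
  [1.5→1.75]: (266.3+256.5)/2 × 0.25 = 65.35
  [1.75→2.75]: (256.5+220.8)/2 × 1 = 238.65
  [2.75→3.25]: (220.8+204.8)/2 × 0.5 = 106.4
  [3.25→4.25]: (204.8+176.3)/2 × 1 = 190.55
  Sum = 1050.8 µg/L·hr
IV tail: 176.3/0.15 = 1175.333; AUC_iv,0→∞ = 1050.8 + 1175.333 = 2226.133 µg/L·hr
Trapezoidal AUC_0→17.5 (oral capsule):
  [0→1.5]: (0.0+379.1)/2 × 1.5 = 284.325
  [1.5→5.5]: (379.1+287.9)/2 × 4 = 1334.0
  [5.5→8.5]: (287.9+185.3)/2 × 3 = 709.8
  [8.5→14.5]: (185.3+75.4)/2 × 6 = 782.1
  [14.5→17.5]: (75.4+48.1)/2 × 3 = 185.25
  Sum = 3295.475 µg/L·hr
oral capsule tail: 48.1/0.15 = 320.667; AUC_ev,0→∞ = 3295.475 + 320.667 = 3616.142 µg/L·hr
F = (AUC_ev/D_ev)/(AUC_iv/D_iv) = (3616.142/400)/(2226.133/200) = 9.040355/11.130665 = 0.8122

F = 0.812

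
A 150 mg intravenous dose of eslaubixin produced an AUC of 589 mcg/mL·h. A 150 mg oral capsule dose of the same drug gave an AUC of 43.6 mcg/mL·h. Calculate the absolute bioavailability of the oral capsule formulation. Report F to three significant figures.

F = (AUC_ev / D_ev) / (AUC_iv / D_iv)
  = (43.6/150) / (589/150)
  = 0.290667 / 3.92667 = 0.0740

F = 0.0740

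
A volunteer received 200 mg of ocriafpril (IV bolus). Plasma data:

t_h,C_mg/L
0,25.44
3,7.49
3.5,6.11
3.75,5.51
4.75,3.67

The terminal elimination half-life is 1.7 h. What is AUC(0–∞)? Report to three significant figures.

AUC = 67.8 mg/L·h

Trapezoidal AUC_0→4.75:
  [0→3]: (25.44+7.49)/2 × 3 = 49.395
  [3→3.5]: (7.49+6.11)/2 × 0.5 = 3.4
  [3.5→3.75]: (6.11+5.51)/2 × 0.25 = 1.4525
  [3.75→4.75]: (5.51+3.67)/2 × 1 = 4.59
  Sum = 58.8375 mg/L·h
k_e = ln2 / t½ = 0.693147 / 1.7 = 0.4077 h^-1
Extrapolated tail: C_last / k_e = 3.67 / 0.4077 = 9.002
AUC_0→∞ = 58.8375 + 9.002 = 67.8395 mg/L·h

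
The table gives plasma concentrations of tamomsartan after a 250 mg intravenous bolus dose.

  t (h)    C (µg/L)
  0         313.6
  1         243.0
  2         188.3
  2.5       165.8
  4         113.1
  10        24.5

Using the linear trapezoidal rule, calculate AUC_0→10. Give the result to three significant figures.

AUC = 1200 µg/L·h

Trapezoidal AUC_0→10:
  [0→1]: (313.6+243.0)/2 × 1 = 278.3
  [1→2]: (243.0+188.3)/2 × 1 = 215.65
  [2→2.5]: (188.3+165.8)/2 × 0.5 = 88.525
  [2.5→4]: (165.8+113.1)/2 × 1.5 = 209.175
  [4→10]: (113.1+24.5)/2 × 6 = 412.8
  Sum = 1204.45 µg/L·h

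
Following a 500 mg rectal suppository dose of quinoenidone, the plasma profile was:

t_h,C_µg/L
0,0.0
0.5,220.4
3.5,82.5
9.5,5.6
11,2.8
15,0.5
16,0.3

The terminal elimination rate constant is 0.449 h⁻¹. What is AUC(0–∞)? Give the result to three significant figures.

Trapezoidal AUC_0→16:
  [0→0.5]: (0.0+220.4)/2 × 0.5 = 55.1
  [0.5→3.5]: (220.4+82.5)/2 × 3 = 454.35
  [3.5→9.5]: (82.5+5.6)/2 × 6 = 264.3
  [9.5→11]: (5.6+2.8)/2 × 1.5 = 6.3
  [11→15]: (2.8+0.5)/2 × 4 = 6.6
  [15→16]: (0.5+0.3)/2 × 1 = 0.4
  Sum = 787.05 µg/L·h
Extrapolated tail: C_last / k_e = 0.3 / 0.449 = 0.668
AUC_0→∞ = 787.05 + 0.668 = 787.718 µg/L·h

AUC = 788 µg/L·h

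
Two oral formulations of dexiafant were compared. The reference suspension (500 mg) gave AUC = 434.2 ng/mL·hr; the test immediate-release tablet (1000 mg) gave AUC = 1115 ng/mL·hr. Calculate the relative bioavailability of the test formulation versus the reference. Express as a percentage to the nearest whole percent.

F_rel = 128%

F_rel = (AUC_test/D_test) / (AUC_ref/D_ref)
      = (1115/1000) / (434.2/500)
      = 1.115 / 0.8684 = 1.2840 = 128.40%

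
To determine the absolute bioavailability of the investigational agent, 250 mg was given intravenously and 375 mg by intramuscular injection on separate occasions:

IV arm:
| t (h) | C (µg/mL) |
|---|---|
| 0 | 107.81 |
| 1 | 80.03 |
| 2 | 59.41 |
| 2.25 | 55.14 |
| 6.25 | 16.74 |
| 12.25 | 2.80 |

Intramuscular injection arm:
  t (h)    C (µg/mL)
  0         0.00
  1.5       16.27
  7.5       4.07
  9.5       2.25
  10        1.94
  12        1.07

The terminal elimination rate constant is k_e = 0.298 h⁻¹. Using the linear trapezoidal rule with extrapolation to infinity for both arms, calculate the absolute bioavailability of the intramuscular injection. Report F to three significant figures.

Trapezoidal AUC_0→12.25 (IV):
  [0→1]: (107.81+80.03)/2 × 1 = 93.92
  [1→2]: (80.03+59.41)/2 × 1 = 69.72
  [2→2.25]: (59.41+55.14)/2 × 0.25 = 14.31875
  [2.25→6.25]: (55.14+16.74)/2 × 4 = 143.76
  [6.25→12.25]: (16.74+2.80)/2 × 6 = 58.62
  Sum = 380.33875 µg/mL·h
IV tail: 2.80/0.298 = 9.396; AUC_iv,0→∞ = 380.33875 + 9.396 = 389.73475 µg/mL·h
Trapezoidal AUC_0→12 (intramuscular injection):
  [0→1.5]: (0.00+16.27)/2 × 1.5 = 12.2025
  [1.5→7.5]: (16.27+4.07)/2 × 6 = 61.02
  [7.5→9.5]: (4.07+2.25)/2 × 2 = 6.32
  [9.5→10]: (2.25+1.94)/2 × 0.5 = 1.0475
  [10→12]: (1.94+1.07)/2 × 2 = 3.01
  Sum = 83.6 µg/mL·h
intramuscular injection tail: 1.07/0.298 = 3.591; AUC_ev,0→∞ = 83.6 + 3.591 = 87.191 µg/mL·h
F = (AUC_ev/D_ev)/(AUC_iv/D_iv) = (87.191/375)/(389.73475/250) = 0.232509/1.558939 = 0.1491

F = 0.149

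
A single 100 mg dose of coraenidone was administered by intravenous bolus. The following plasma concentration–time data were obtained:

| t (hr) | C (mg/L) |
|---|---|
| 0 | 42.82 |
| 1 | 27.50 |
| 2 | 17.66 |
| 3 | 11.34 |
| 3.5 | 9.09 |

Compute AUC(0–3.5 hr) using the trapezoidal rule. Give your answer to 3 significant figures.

Trapezoidal AUC_0→3.5:
  [0→1]: (42.82+27.50)/2 × 1 = 35.16
  [1→2]: (27.50+17.66)/2 × 1 = 22.58
  [2→3]: (17.66+11.34)/2 × 1 = 14.5
  [3→3.5]: (11.34+9.09)/2 × 0.5 = 5.1075
  Sum = 77.3475 mg/L·hr

AUC = 77.3 mg/L·hr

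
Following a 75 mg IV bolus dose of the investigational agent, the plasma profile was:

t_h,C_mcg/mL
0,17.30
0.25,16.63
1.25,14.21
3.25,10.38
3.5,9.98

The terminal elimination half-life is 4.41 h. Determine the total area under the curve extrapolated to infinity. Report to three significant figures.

Trapezoidal AUC_0→3.5:
  [0→0.25]: (17.30+16.63)/2 × 0.25 = 4.24125
  [0.25→1.25]: (16.63+14.21)/2 × 1 = 15.42
  [1.25→3.25]: (14.21+10.38)/2 × 2 = 24.59
  [3.25→3.5]: (10.38+9.98)/2 × 0.25 = 2.545
  Sum = 46.79625 mcg/mL·h
k_e = ln2 / t½ = 0.693147 / 4.41 = 0.1572 h^-1
Extrapolated tail: C_last / k_e = 9.98 / 0.1572 = 63.486
AUC_0→∞ = 46.79625 + 63.486 = 110.28225 mcg/mL·h

AUC = 110 mcg/mL·h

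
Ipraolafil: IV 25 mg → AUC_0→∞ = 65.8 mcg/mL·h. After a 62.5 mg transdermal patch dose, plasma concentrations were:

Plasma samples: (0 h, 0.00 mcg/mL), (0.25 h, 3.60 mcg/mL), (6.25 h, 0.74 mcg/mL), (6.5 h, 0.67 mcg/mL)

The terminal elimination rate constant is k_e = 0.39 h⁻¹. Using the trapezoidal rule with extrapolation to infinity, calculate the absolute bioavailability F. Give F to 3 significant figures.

F = 0.0934

Trapezoidal AUC_0→6.5 (transdermal patch):
  [0→0.25]: (0.00+3.60)/2 × 0.25 = 0.45
  [0.25→6.25]: (3.60+0.74)/2 × 6 = 13.02
  [6.25→6.5]: (0.74+0.67)/2 × 0.25 = 0.17625
  Sum = 13.64625 mcg/mL·h
Tail: C_last/k_e = 0.67/0.39 = 1.718
AUC_0→∞ (transdermal patch) = 13.64625 + 1.718 = 15.36425 mcg/mL·h
F = (AUC_ev/D_ev)/(AUC_iv/D_iv) = (15.36425/62.5)/(65.8/25) = 0.245828/2.632 = 0.0934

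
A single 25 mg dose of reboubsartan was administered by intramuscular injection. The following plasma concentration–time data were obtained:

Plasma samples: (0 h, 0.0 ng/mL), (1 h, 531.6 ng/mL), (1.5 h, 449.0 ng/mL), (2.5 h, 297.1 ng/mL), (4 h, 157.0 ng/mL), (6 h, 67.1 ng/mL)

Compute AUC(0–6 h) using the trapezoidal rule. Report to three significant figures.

AUC = 1450 ng/mL·h

Trapezoidal AUC_0→6:
  [0→1]: (0.0+531.6)/2 × 1 = 265.8
  [1→1.5]: (531.6+449.0)/2 × 0.5 = 245.15
  [1.5→2.5]: (449.0+297.1)/2 × 1 = 373.05
  [2.5→4]: (297.1+157.0)/2 × 1.5 = 340.575
  [4→6]: (157.0+67.1)/2 × 2 = 224.1
  Sum = 1448.675 ng/mL·h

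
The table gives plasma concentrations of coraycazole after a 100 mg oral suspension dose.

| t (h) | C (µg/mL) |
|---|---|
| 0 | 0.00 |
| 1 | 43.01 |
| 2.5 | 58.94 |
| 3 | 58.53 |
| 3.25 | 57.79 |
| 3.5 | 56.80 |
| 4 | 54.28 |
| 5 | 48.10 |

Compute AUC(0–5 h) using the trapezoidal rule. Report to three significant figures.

AUC = 235 µg/mL·h

Trapezoidal AUC_0→5:
  [0→1]: (0.00+43.01)/2 × 1 = 21.505
  [1→2.5]: (43.01+58.94)/2 × 1.5 = 76.4625
  [2.5→3]: (58.94+58.53)/2 × 0.5 = 29.3675
  [3→3.25]: (58.53+57.79)/2 × 0.25 = 14.54
  [3.25→3.5]: (57.79+56.80)/2 × 0.25 = 14.32375
  [3.5→4]: (56.80+54.28)/2 × 0.5 = 27.77
  [4→5]: (54.28+48.10)/2 × 1 = 51.19
  Sum = 235.15875 µg/mL·h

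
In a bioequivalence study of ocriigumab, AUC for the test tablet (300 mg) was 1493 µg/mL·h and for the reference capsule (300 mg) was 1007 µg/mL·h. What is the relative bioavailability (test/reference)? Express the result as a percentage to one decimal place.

F_rel = 148.3%

F_rel = (AUC_test/D_test) / (AUC_ref/D_ref)
      = (1493/300) / (1007/300)
      = 4.97667 / 3.35667 = 1.4826 = 148.26%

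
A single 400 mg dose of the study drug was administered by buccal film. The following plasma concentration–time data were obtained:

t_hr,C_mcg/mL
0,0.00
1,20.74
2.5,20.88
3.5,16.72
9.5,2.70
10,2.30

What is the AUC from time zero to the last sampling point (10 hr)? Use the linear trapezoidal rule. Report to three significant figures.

Trapezoidal AUC_0→10:
  [0→1]: (0.00+20.74)/2 × 1 = 10.37
  [1→2.5]: (20.74+20.88)/2 × 1.5 = 31.215
  [2.5→3.5]: (20.88+16.72)/2 × 1 = 18.8
  [3.5→9.5]: (16.72+2.70)/2 × 6 = 58.26
  [9.5→10]: (2.70+2.30)/2 × 0.5 = 1.25
  Sum = 119.895 mcg/mL·hr

AUC = 120 mcg/mL·hr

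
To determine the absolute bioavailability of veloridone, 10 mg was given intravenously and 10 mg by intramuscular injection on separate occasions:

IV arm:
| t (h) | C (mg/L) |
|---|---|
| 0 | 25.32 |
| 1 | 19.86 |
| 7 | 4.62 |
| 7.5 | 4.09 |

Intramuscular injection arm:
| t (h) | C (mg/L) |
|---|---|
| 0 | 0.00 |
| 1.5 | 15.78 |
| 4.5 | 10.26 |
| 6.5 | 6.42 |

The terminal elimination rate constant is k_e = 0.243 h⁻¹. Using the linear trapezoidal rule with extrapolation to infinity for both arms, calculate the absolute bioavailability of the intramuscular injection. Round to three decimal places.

F = 0.817

Trapezoidal AUC_0→7.5 (IV):
  [0→1]: (25.32+19.86)/2 × 1 = 22.59
  [1→7]: (19.86+4.62)/2 × 6 = 73.44
  [7→7.5]: (4.62+4.09)/2 × 0.5 = 2.1775
  Sum = 98.2075 mg/L·h
IV tail: 4.09/0.243 = 16.831; AUC_iv,0→∞ = 98.2075 + 16.831 = 115.0385 mg/L·h
Trapezoidal AUC_0→6.5 (intramuscular injection):
  [0→1.5]: (0.00+15.78)/2 × 1.5 = 11.835
  [1.5→4.5]: (15.78+10.26)/2 × 3 = 39.06
  [4.5→6.5]: (10.26+6.42)/2 × 2 = 16.68
  Sum = 67.575 mg/L·h
intramuscular injection tail: 6.42/0.243 = 26.420; AUC_ev,0→∞ = 67.575 + 26.420 = 93.995 mg/L·h
F = (AUC_ev/D_ev)/(AUC_iv/D_iv) = (93.995/10)/(115.0385/10) = 9.3995/11.50385 = 0.8171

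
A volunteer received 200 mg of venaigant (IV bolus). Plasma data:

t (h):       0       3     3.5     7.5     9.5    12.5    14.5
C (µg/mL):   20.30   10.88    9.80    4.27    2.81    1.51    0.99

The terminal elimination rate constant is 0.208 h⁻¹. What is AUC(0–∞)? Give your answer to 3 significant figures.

AUC = 101 µg/mL·h

Trapezoidal AUC_0→14.5:
  [0→3]: (20.30+10.88)/2 × 3 = 46.77
  [3→3.5]: (10.88+9.80)/2 × 0.5 = 5.17
  [3.5→7.5]: (9.80+4.27)/2 × 4 = 28.14
  [7.5→9.5]: (4.27+2.81)/2 × 2 = 7.08
  [9.5→12.5]: (2.81+1.51)/2 × 3 = 6.48
  [12.5→14.5]: (1.51+0.99)/2 × 2 = 2.5
  Sum = 96.14 µg/mL·h
Extrapolated tail: C_last / k_e = 0.99 / 0.208 = 4.760
AUC_0→∞ = 96.14 + 4.760 = 100.9 µg/mL·h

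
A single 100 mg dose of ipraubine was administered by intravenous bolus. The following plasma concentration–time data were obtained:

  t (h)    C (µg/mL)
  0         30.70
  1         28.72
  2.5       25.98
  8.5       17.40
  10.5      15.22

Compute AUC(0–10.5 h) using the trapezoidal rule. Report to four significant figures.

AUC = 233.5 µg/mL·h

Trapezoidal AUC_0→10.5:
  [0→1]: (30.70+28.72)/2 × 1 = 29.71
  [1→2.5]: (28.72+25.98)/2 × 1.5 = 41.025
  [2.5→8.5]: (25.98+17.40)/2 × 6 = 130.14
  [8.5→10.5]: (17.40+15.22)/2 × 2 = 32.62
  Sum = 233.495 µg/mL·h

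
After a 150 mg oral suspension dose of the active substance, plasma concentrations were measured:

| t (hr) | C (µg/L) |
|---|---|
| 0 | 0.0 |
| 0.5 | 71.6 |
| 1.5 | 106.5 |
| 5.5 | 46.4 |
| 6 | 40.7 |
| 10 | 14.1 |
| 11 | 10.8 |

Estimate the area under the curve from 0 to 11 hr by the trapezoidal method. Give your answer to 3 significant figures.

AUC = 557 µg/L·hr

Trapezoidal AUC_0→11:
  [0→0.5]: (0.0+71.6)/2 × 0.5 = 17.9
  [0.5→1.5]: (71.6+106.5)/2 × 1 = 89.05
  [1.5→5.5]: (106.5+46.4)/2 × 4 = 305.8
  [5.5→6]: (46.4+40.7)/2 × 0.5 = 21.775
  [6→10]: (40.7+14.1)/2 × 4 = 109.6
  [10→11]: (14.1+10.8)/2 × 1 = 12.45
  Sum = 556.575 µg/L·hr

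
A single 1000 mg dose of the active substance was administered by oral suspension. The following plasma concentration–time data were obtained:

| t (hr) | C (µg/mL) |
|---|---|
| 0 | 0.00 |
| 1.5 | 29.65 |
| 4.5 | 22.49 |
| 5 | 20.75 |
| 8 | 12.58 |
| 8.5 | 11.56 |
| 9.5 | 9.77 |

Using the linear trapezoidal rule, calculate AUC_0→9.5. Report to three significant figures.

AUC = 178 µg/mL·hr

Trapezoidal AUC_0→9.5:
  [0→1.5]: (0.00+29.65)/2 × 1.5 = 22.2375
  [1.5→4.5]: (29.65+22.49)/2 × 3 = 78.21
  [4.5→5]: (22.49+20.75)/2 × 0.5 = 10.81
  [5→8]: (20.75+12.58)/2 × 3 = 49.995
  [8→8.5]: (12.58+11.56)/2 × 0.5 = 6.035
  [8.5→9.5]: (11.56+9.77)/2 × 1 = 10.665
  Sum = 177.9525 µg/mL·hr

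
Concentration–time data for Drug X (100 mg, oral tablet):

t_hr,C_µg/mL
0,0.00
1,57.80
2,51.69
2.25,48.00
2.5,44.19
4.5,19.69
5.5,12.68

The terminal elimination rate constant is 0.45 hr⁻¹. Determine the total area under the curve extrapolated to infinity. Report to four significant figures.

Trapezoidal AUC_0→5.5:
  [0→1]: (0.00+57.80)/2 × 1 = 28.9
  [1→2]: (57.80+51.69)/2 × 1 = 54.745
  [2→2.25]: (51.69+48.00)/2 × 0.25 = 12.46125
  [2.25→2.5]: (48.00+44.19)/2 × 0.25 = 11.52375
  [2.5→4.5]: (44.19+19.69)/2 × 2 = 63.88
  [4.5→5.5]: (19.69+12.68)/2 × 1 = 16.185
  Sum = 187.695 µg/mL·hr
Extrapolated tail: C_last / k_e = 12.68 / 0.45 = 28.178
AUC_0→∞ = 187.695 + 28.178 = 215.873 µg/mL·hr

AUC = 215.9 µg/mL·hr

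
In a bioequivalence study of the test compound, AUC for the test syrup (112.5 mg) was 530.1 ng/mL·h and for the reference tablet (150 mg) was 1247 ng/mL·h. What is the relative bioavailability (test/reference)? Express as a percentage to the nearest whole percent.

F_rel = 57%

F_rel = (AUC_test/D_test) / (AUC_ref/D_ref)
      = (530.1/112.5) / (1247/150)
      = 4.712 / 8.31333 = 0.5668 = 56.68%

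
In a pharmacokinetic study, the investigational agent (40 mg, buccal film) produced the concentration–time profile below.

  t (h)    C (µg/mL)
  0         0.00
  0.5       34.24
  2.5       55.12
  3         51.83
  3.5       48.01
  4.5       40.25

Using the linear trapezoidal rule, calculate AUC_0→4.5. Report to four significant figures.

Trapezoidal AUC_0→4.5:
  [0→0.5]: (0.00+34.24)/2 × 0.5 = 8.56
  [0.5→2.5]: (34.24+55.12)/2 × 2 = 89.36
  [2.5→3]: (55.12+51.83)/2 × 0.5 = 26.7375
  [3→3.5]: (51.83+48.01)/2 × 0.5 = 24.96
  [3.5→4.5]: (48.01+40.25)/2 × 1 = 44.13
  Sum = 193.7475 µg/mL·h

AUC = 193.7 µg/mL·h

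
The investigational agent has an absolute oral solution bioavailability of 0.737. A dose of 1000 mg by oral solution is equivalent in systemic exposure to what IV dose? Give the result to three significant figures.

Systemic exposure from an extravascular dose = F × D_ev, so the equivalent IV dose is F × D_ev.
D_iv = F × D_ev = 0.737 × 1000 = 737 mg

D_iv = 737 mg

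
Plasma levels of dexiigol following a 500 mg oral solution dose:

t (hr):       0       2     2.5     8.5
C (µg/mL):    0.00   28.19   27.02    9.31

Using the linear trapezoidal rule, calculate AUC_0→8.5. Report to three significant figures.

Trapezoidal AUC_0→8.5:
  [0→2]: (0.00+28.19)/2 × 2 = 28.19
  [2→2.5]: (28.19+27.02)/2 × 0.5 = 13.8025
  [2.5→8.5]: (27.02+9.31)/2 × 6 = 108.99
  Sum = 150.9825 µg/mL·hr

AUC = 151 µg/mL·hr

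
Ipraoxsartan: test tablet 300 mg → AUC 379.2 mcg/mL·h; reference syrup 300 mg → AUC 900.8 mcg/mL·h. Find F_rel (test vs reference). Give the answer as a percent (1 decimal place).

F_rel = (AUC_test/D_test) / (AUC_ref/D_ref)
      = (379.2/300) / (900.8/300)
      = 1.264 / 3.00267 = 0.4210 = 42.10%

F_rel = 42.1%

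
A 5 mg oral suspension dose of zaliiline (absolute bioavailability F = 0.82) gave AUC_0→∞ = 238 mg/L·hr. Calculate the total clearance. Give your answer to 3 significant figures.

CL = F × Dose / AUC_0→∞
   = 0.82 × 5 / 238 = 0.0172269 L/hr

CL = 0.0172 L/hr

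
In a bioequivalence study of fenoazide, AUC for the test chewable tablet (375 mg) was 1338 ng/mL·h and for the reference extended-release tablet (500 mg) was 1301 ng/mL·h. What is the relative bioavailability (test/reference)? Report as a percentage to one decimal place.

F_rel = 137.1%

F_rel = (AUC_test/D_test) / (AUC_ref/D_ref)
      = (1338/375) / (1301/500)
      = 3.568 / 2.602 = 1.3713 = 137.13%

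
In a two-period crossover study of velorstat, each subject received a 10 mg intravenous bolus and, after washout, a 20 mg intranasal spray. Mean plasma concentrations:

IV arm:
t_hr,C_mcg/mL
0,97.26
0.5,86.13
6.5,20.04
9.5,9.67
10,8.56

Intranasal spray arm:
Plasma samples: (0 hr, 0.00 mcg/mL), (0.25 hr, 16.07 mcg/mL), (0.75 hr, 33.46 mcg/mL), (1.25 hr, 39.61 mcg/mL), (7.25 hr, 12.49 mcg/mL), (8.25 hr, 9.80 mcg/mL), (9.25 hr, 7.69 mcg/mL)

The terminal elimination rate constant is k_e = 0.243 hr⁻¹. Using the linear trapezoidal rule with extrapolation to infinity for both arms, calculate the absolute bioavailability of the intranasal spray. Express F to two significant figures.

Trapezoidal AUC_0→10 (IV):
  [0→0.5]: (97.26+86.13)/2 × 0.5 = 45.8475
  [0.5→6.5]: (86.13+20.04)/2 × 6 = 318.51
  [6.5→9.5]: (20.04+9.67)/2 × 3 = 44.565
  [9.5→10]: (9.67+8.56)/2 × 0.5 = 4.5575
  Sum = 413.48 mcg/mL·hr
IV tail: 8.56/0.243 = 35.226; AUC_iv,0→∞ = 413.48 + 35.226 = 448.706 mcg/mL·hr
Trapezoidal AUC_0→9.25 (intranasal spray):
  [0→0.25]: (0.00+16.07)/2 × 0.25 = 2.00875
  [0.25→0.75]: (16.07+33.46)/2 × 0.5 = 12.3825
  [0.75→1.25]: (33.46+39.61)/2 × 0.5 = 18.2675
  [1.25→7.25]: (39.61+12.49)/2 × 6 = 156.3
  [7.25→8.25]: (12.49+9.80)/2 × 1 = 11.145
  [8.25→9.25]: (9.80+7.69)/2 × 1 = 8.745
  Sum = 208.84875 mcg/mL·hr
intranasal spray tail: 7.69/0.243 = 31.646; AUC_ev,0→∞ = 208.84875 + 31.646 = 240.49475 mcg/mL·hr
F = (AUC_ev/D_ev)/(AUC_iv/D_iv) = (240.49475/20)/(448.706/10) = 12.0247/44.8706 = 0.2680

F = 0.27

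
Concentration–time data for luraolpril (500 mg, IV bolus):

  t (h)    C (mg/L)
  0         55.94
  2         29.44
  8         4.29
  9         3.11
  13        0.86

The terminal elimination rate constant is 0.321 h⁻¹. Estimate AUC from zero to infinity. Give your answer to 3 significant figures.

Trapezoidal AUC_0→13:
  [0→2]: (55.94+29.44)/2 × 2 = 85.38
  [2→8]: (29.44+4.29)/2 × 6 = 101.19
  [8→9]: (4.29+3.11)/2 × 1 = 3.7
  [9→13]: (3.11+0.86)/2 × 4 = 7.94
  Sum = 198.21 mg/L·h
Extrapolated tail: C_last / k_e = 0.86 / 0.321 = 2.679
AUC_0→∞ = 198.21 + 2.679 = 200.889 mg/L·h

AUC = 201 mg/L·h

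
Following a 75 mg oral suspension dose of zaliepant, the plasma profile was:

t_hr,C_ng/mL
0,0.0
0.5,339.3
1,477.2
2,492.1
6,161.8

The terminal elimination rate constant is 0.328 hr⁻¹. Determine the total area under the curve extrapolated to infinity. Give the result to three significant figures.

Trapezoidal AUC_0→6:
  [0→0.5]: (0.0+339.3)/2 × 0.5 = 84.825
  [0.5→1]: (339.3+477.2)/2 × 0.5 = 204.125
  [1→2]: (477.2+492.1)/2 × 1 = 484.65
  [2→6]: (492.1+161.8)/2 × 4 = 1307.8
  Sum = 2081.4 ng/mL·hr
Extrapolated tail: C_last / k_e = 161.8 / 0.328 = 493.293
AUC_0→∞ = 2081.4 + 493.293 = 2574.693 ng/mL·hr

AUC = 2570 ng/mL·hr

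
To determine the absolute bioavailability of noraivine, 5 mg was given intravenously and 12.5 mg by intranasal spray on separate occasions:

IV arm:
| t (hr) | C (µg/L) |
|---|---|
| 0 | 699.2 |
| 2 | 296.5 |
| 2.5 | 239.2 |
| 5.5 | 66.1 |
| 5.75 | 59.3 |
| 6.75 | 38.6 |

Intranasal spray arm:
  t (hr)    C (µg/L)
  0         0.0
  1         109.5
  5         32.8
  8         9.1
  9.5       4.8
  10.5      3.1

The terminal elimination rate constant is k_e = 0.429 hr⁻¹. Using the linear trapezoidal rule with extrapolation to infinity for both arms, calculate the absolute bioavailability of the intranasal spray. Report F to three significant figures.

Trapezoidal AUC_0→6.75 (IV):
  [0→2]: (699.2+296.5)/2 × 2 = 995.7
  [2→2.5]: (296.5+239.2)/2 × 0.5 = 133.925
  [2.5→5.5]: (239.2+66.1)/2 × 3 = 457.95
  [5.5→5.75]: (66.1+59.3)/2 × 0.25 = 15.675
  [5.75→6.75]: (59.3+38.6)/2 × 1 = 48.95
  Sum = 1652.2 µg/L·hr
IV tail: 38.6/0.429 = 89.977; AUC_iv,0→∞ = 1652.2 + 89.977 = 1742.177 µg/L·hr
Trapezoidal AUC_0→10.5 (intranasal spray):
  [0→1]: (0.0+109.5)/2 × 1 = 54.75
  [1→5]: (109.5+32.8)/2 × 4 = 284.6
  [5→8]: (32.8+9.1)/2 × 3 = 62.85
  [8→9.5]: (9.1+4.8)/2 × 1.5 = 10.425
  [9.5→10.5]: (4.8+3.1)/2 × 1 = 3.95
  Sum = 416.575 µg/L·hr
intranasal spray tail: 3.1/0.429 = 7.226; AUC_ev,0→∞ = 416.575 + 7.226 = 423.801 µg/L·hr
F = (AUC_ev/D_ev)/(AUC_iv/D_iv) = (423.801/12.5)/(1742.177/5) = 33.90408/348.4354 = 0.0973

F = 0.0973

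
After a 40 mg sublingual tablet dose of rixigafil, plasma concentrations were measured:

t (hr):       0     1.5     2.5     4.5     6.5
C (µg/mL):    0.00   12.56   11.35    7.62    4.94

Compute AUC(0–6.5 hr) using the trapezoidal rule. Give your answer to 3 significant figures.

Trapezoidal AUC_0→6.5:
  [0→1.5]: (0.00+12.56)/2 × 1.5 = 9.42
  [1.5→2.5]: (12.56+11.35)/2 × 1 = 11.955
  [2.5→4.5]: (11.35+7.62)/2 × 2 = 18.97
  [4.5→6.5]: (7.62+4.94)/2 × 2 = 12.56
  Sum = 52.905 µg/mL·hr

AUC = 52.9 µg/mL·hr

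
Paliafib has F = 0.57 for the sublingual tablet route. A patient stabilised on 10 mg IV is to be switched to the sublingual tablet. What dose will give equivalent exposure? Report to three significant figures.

D_sublingual = 17.5 mg

For equal systemic exposure: F × D_ev = D_iv
D_ev = D_iv / F = 10 / 0.57 = 17.5439 mg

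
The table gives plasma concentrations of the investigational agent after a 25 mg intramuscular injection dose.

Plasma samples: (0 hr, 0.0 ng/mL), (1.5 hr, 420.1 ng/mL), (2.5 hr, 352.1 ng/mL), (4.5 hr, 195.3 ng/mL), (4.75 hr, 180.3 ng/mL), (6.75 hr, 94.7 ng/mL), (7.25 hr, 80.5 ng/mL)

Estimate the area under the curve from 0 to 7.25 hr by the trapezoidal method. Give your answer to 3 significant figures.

Trapezoidal AUC_0→7.25:
  [0→1.5]: (0.0+420.1)/2 × 1.5 = 315.075
  [1.5→2.5]: (420.1+352.1)/2 × 1 = 386.1
  [2.5→4.5]: (352.1+195.3)/2 × 2 = 547.4
  [4.5→4.75]: (195.3+180.3)/2 × 0.25 = 46.95
  [4.75→6.75]: (180.3+94.7)/2 × 2 = 275.0
  [6.75→7.25]: (94.7+80.5)/2 × 0.5 = 43.8
  Sum = 1614.325 ng/mL·hr

AUC = 1610 ng/mL·hr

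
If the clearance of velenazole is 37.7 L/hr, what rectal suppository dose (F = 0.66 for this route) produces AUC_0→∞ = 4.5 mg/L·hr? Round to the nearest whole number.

Dose = 257 mg

Dose = CL × AUC_0→∞ / F
     = 37.7 × 4.5 / 0.66 = 257.045 mg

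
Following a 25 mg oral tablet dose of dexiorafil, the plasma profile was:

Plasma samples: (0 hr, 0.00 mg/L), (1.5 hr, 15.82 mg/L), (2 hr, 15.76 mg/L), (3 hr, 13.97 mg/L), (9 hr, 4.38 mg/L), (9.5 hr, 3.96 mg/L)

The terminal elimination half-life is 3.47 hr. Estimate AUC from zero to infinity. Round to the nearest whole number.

AUC = 112 mg/L·hr

Trapezoidal AUC_0→9.5:
  [0→1.5]: (0.00+15.82)/2 × 1.5 = 11.865
  [1.5→2]: (15.82+15.76)/2 × 0.5 = 7.895
  [2→3]: (15.76+13.97)/2 × 1 = 14.865
  [3→9]: (13.97+4.38)/2 × 6 = 55.05
  [9→9.5]: (4.38+3.96)/2 × 0.5 = 2.085
  Sum = 91.76 mg/L·hr
k_e = ln2 / t½ = 0.693147 / 3.47 = 0.1998 hr^-1
Extrapolated tail: C_last / k_e = 3.96 / 0.1998 = 19.820
AUC_0→∞ = 91.76 + 19.820 = 111.58 mg/L·hr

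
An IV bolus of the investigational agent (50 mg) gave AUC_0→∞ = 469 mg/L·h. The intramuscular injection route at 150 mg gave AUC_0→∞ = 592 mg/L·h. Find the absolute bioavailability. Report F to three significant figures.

F = 0.421

F = (AUC_ev / D_ev) / (AUC_iv / D_iv)
  = (592/150) / (469/50)
  = 3.94667 / 9.38 = 0.4208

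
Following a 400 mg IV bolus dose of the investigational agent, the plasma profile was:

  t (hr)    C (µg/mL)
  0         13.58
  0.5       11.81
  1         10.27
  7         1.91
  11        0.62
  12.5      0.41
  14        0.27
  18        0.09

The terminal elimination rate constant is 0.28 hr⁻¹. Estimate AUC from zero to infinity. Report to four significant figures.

Trapezoidal AUC_0→18:
  [0→0.5]: (13.58+11.81)/2 × 0.5 = 6.3475
  [0.5→1]: (11.81+10.27)/2 × 0.5 = 5.52
  [1→7]: (10.27+1.91)/2 × 6 = 36.54
  [7→11]: (1.91+0.62)/2 × 4 = 5.06
  [11→12.5]: (0.62+0.41)/2 × 1.5 = 0.7725
  [12.5→14]: (0.41+0.27)/2 × 1.5 = 0.51
  [14→18]: (0.27+0.09)/2 × 4 = 0.72
  Sum = 55.47 µg/mL·hr
Extrapolated tail: C_last / k_e = 0.09 / 0.28 = 0.321
AUC_0→∞ = 55.47 + 0.321 = 55.791 µg/mL·hr

AUC = 55.79 µg/mL·hr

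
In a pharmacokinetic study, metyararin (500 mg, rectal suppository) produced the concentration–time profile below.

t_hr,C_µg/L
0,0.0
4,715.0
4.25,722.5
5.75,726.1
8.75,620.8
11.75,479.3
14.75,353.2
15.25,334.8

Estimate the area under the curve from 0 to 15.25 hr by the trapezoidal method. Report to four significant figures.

AUC = 7787 µg/L·hr

Trapezoidal AUC_0→15.25:
  [0→4]: (0.0+715.0)/2 × 4 = 1430.0
  [4→4.25]: (715.0+722.5)/2 × 0.25 = 179.6875
  [4.25→5.75]: (722.5+726.1)/2 × 1.5 = 1086.45
  [5.75→8.75]: (726.1+620.8)/2 × 3 = 2020.35
  [8.75→11.75]: (620.8+479.3)/2 × 3 = 1650.15
  [11.75→14.75]: (479.3+353.2)/2 × 3 = 1248.75
  [14.75→15.25]: (353.2+334.8)/2 × 0.5 = 172.0
  Sum = 7787.3875 µg/L·hr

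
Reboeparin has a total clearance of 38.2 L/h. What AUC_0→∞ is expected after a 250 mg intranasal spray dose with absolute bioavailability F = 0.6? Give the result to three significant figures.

AUC = 3.93 mg/L·h

AUC_0→∞ = F × Dose / CL
        = 0.6 × 250 / 38.2 = 3.9267 mg/L·h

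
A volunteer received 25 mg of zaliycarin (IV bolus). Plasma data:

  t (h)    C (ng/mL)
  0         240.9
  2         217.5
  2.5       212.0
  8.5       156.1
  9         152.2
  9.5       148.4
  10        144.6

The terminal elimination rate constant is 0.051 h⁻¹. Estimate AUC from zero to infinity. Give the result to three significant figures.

Trapezoidal AUC_0→10:
  [0→2]: (240.9+217.5)/2 × 2 = 458.4
  [2→2.5]: (217.5+212.0)/2 × 0.5 = 107.375
  [2.5→8.5]: (212.0+156.1)/2 × 6 = 1104.3
  [8.5→9]: (156.1+152.2)/2 × 0.5 = 77.075
  [9→9.5]: (152.2+148.4)/2 × 0.5 = 75.15
  [9.5→10]: (148.4+144.6)/2 × 0.5 = 73.25
  Sum = 1895.55 ng/mL·h
Extrapolated tail: C_last / k_e = 144.6 / 0.051 = 2835.294
AUC_0→∞ = 1895.55 + 2835.294 = 4730.844 ng/mL·h

AUC = 4730 ng/mL·h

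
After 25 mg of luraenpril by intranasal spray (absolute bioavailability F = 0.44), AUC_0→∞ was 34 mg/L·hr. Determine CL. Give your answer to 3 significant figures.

CL = F × Dose / AUC_0→∞
   = 0.44 × 25 / 34 = 0.323529 L/hr

CL = 0.324 L/hr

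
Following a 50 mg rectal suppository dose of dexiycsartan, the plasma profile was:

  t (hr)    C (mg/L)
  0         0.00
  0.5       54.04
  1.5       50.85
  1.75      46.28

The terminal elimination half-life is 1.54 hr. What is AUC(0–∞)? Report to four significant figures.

Trapezoidal AUC_0→1.75:
  [0→0.5]: (0.00+54.04)/2 × 0.5 = 13.51
  [0.5→1.5]: (54.04+50.85)/2 × 1 = 52.445
  [1.5→1.75]: (50.85+46.28)/2 × 0.25 = 12.14125
  Sum = 78.09625 mg/L·hr
k_e = ln2 / t½ = 0.693147 / 1.54 = 0.4501 hr^-1
Extrapolated tail: C_last / k_e = 46.28 / 0.4501 = 102.822
AUC_0→∞ = 78.09625 + 102.822 = 180.91825 mg/L·hr

AUC = 180.9 mg/L·hr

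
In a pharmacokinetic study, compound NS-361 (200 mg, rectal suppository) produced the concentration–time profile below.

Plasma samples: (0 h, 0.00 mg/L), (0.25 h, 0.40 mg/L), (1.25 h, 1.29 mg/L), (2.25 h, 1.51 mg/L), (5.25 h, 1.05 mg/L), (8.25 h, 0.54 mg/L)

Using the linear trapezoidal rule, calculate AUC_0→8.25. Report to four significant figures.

AUC = 8.520 mg/L·h

Trapezoidal AUC_0→8.25:
  [0→0.25]: (0.00+0.40)/2 × 0.25 = 0.05
  [0.25→1.25]: (0.40+1.29)/2 × 1 = 0.845
  [1.25→2.25]: (1.29+1.51)/2 × 1 = 1.4
  [2.25→5.25]: (1.51+1.05)/2 × 3 = 3.84
  [5.25→8.25]: (1.05+0.54)/2 × 3 = 2.385
  Sum = 8.52 mg/L·h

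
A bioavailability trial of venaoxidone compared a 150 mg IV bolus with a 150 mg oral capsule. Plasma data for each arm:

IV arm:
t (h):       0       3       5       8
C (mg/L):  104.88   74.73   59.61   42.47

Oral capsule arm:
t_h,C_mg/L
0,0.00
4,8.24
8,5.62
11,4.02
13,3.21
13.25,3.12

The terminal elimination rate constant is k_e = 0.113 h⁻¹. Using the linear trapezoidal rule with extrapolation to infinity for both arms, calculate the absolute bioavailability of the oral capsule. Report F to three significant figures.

Trapezoidal AUC_0→8 (IV):
  [0→3]: (104.88+74.73)/2 × 3 = 269.415
  [3→5]: (74.73+59.61)/2 × 2 = 134.34
  [5→8]: (59.61+42.47)/2 × 3 = 153.12
  Sum = 556.875 mg/L·h
IV tail: 42.47/0.113 = 375.841; AUC_iv,0→∞ = 556.875 + 375.841 = 932.716 mg/L·h
Trapezoidal AUC_0→13.25 (oral capsule):
  [0→4]: (0.00+8.24)/2 × 4 = 16.48
  [4→8]: (8.24+5.62)/2 × 4 = 27.72
  [8→11]: (5.62+4.02)/2 × 3 = 14.46
  [11→13]: (4.02+3.21)/2 × 2 = 7.23
  [13→13.25]: (3.21+3.12)/2 × 0.25 = 0.79125
  Sum = 66.68125 mg/L·h
oral capsule tail: 3.12/0.113 = 27.611; AUC_ev,0→∞ = 66.68125 + 27.611 = 94.29225 mg/L·h
F = (AUC_ev/D_ev)/(AUC_iv/D_iv) = (94.29225/150)/(932.716/150) = 0.628615/6.21811 = 0.1011

F = 0.101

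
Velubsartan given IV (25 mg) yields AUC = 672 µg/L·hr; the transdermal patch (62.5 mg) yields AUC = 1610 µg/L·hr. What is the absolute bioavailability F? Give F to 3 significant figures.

F = 0.958

F = (AUC_ev / D_ev) / (AUC_iv / D_iv)
  = (1610/62.5) / (672/25)
  = 25.76 / 26.88 = 0.9583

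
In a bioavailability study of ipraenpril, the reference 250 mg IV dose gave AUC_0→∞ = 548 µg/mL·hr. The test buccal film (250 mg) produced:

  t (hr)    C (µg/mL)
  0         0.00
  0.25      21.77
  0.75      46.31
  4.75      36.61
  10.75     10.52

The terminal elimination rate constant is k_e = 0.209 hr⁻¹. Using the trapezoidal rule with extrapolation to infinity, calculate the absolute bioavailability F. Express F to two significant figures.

F = 0.69

Trapezoidal AUC_0→10.75 (buccal film):
  [0→0.25]: (0.00+21.77)/2 × 0.25 = 2.72125
  [0.25→0.75]: (21.77+46.31)/2 × 0.5 = 17.02
  [0.75→4.75]: (46.31+36.61)/2 × 4 = 165.84
  [4.75→10.75]: (36.61+10.52)/2 × 6 = 141.39
  Sum = 326.97125 µg/mL·hr
Tail: C_last/k_e = 10.52/0.209 = 50.335
AUC_0→∞ (buccal film) = 326.97125 + 50.335 = 377.30625 µg/mL·hr
F = (AUC_ev/D_ev)/(AUC_iv/D_iv) = (377.30625/250)/(548/250) = 1.509225/2.192 = 0.6885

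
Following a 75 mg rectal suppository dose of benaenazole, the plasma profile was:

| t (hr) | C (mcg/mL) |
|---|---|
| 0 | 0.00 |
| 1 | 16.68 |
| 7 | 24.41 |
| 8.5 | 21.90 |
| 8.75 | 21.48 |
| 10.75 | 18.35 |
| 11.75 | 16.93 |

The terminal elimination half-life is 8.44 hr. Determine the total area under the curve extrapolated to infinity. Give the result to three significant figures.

Trapezoidal AUC_0→11.75:
  [0→1]: (0.00+16.68)/2 × 1 = 8.34
  [1→7]: (16.68+24.41)/2 × 6 = 123.27
  [7→8.5]: (24.41+21.90)/2 × 1.5 = 34.7325
  [8.5→8.75]: (21.90+21.48)/2 × 0.25 = 5.4225
  [8.75→10.75]: (21.48+18.35)/2 × 2 = 39.83
  [10.75→11.75]: (18.35+16.93)/2 × 1 = 17.64
  Sum = 229.235 mcg/mL·hr
k_e = ln2 / t½ = 0.693147 / 8.44 = 0.0821 hr^-1
Extrapolated tail: C_last / k_e = 16.93 / 0.0821 = 206.212
AUC_0→∞ = 229.235 + 206.212 = 435.447 mcg/mL·hr

AUC = 435 mcg/mL·hr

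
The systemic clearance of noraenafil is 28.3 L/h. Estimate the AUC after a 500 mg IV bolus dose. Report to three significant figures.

AUC = 17.7 mg/L·h

AUC_0→∞ = Dose_iv / CL
        = 500 / 28.3 = 17.6678 mg/L·h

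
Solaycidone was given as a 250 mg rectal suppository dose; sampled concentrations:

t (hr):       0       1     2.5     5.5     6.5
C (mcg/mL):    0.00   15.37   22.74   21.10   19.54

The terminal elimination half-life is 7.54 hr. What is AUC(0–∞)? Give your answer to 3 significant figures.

AUC = 335 mcg/mL·hr

Trapezoidal AUC_0→6.5:
  [0→1]: (0.00+15.37)/2 × 1 = 7.685
  [1→2.5]: (15.37+22.74)/2 × 1.5 = 28.5825
  [2.5→5.5]: (22.74+21.10)/2 × 3 = 65.76
  [5.5→6.5]: (21.10+19.54)/2 × 1 = 20.32
  Sum = 122.3475 mcg/mL·hr
k_e = ln2 / t½ = 0.693147 / 7.54 = 0.0919 hr^-1
Extrapolated tail: C_last / k_e = 19.54 / 0.0919 = 212.622
AUC_0→∞ = 122.3475 + 212.622 = 334.9695 mcg/mL·hr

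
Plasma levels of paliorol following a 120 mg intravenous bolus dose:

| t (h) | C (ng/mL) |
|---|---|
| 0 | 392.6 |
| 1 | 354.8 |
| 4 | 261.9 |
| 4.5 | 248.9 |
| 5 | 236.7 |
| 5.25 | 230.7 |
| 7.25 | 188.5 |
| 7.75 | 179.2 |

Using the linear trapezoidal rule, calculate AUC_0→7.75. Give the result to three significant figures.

AUC = 2120 ng/mL·h

Trapezoidal AUC_0→7.75:
  [0→1]: (392.6+354.8)/2 × 1 = 373.7
  [1→4]: (354.8+261.9)/2 × 3 = 925.05
  [4→4.5]: (261.9+248.9)/2 × 0.5 = 127.7
  [4.5→5]: (248.9+236.7)/2 × 0.5 = 121.4
  [5→5.25]: (236.7+230.7)/2 × 0.25 = 58.425
  [5.25→7.25]: (230.7+188.5)/2 × 2 = 419.2
  [7.25→7.75]: (188.5+179.2)/2 × 0.5 = 91.925
  Sum = 2117.4 ng/mL·h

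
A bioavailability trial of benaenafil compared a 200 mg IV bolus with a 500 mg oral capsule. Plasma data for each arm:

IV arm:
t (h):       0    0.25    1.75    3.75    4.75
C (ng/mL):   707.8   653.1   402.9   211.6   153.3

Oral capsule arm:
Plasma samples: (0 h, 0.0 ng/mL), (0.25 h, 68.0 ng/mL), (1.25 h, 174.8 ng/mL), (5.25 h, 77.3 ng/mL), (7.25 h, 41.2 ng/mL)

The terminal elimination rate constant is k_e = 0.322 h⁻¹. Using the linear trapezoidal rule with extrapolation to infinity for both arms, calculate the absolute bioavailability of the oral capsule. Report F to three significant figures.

Trapezoidal AUC_0→4.75 (IV):
  [0→0.25]: (707.8+653.1)/2 × 0.25 = 170.1125
  [0.25→1.75]: (653.1+402.9)/2 × 1.5 = 792.0
  [1.75→3.75]: (402.9+211.6)/2 × 2 = 614.5
  [3.75→4.75]: (211.6+153.3)/2 × 1 = 182.45
  Sum = 1759.0625 ng/mL·h
IV tail: 153.3/0.322 = 476.087; AUC_iv,0→∞ = 1759.0625 + 476.087 = 2235.1495 ng/mL·h
Trapezoidal AUC_0→7.25 (oral capsule):
  [0→0.25]: (0.0+68.0)/2 × 0.25 = 8.5
  [0.25→1.25]: (68.0+174.8)/2 × 1 = 121.4
  [1.25→5.25]: (174.8+77.3)/2 × 4 = 504.2
  [5.25→7.25]: (77.3+41.2)/2 × 2 = 118.5
  Sum = 752.6 ng/mL·h
oral capsule tail: 41.2/0.322 = 127.950; AUC_ev,0→∞ = 752.6 + 127.950 = 880.55 ng/mL·h
F = (AUC_ev/D_ev)/(AUC_iv/D_iv) = (880.55/500)/(2235.1495/200) = 1.7611/11.1757 = 0.1576

F = 0.158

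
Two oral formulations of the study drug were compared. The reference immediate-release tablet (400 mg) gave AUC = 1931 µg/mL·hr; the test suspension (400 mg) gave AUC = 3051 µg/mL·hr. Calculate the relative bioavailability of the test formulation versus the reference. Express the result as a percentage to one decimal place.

F_rel = (AUC_test/D_test) / (AUC_ref/D_ref)
      = (3051/400) / (1931/400)
      = 7.6275 / 4.8275 = 1.5800 = 158.00%

F_rel = 158.0%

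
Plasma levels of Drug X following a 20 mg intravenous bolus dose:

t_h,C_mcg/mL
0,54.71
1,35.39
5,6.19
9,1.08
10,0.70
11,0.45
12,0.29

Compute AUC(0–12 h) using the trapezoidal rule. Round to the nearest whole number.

AUC = 145 mcg/mL·h

Trapezoidal AUC_0→12:
  [0→1]: (54.71+35.39)/2 × 1 = 45.05
  [1→5]: (35.39+6.19)/2 × 4 = 83.16
  [5→9]: (6.19+1.08)/2 × 4 = 14.54
  [9→10]: (1.08+0.70)/2 × 1 = 0.89
  [10→11]: (0.70+0.45)/2 × 1 = 0.575
  [11→12]: (0.45+0.29)/2 × 1 = 0.37
  Sum = 144.585 mcg/mL·h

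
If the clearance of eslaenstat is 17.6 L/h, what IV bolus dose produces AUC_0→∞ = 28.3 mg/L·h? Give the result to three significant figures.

Dose = 498 mg

Dose_iv = CL × AUC_0→∞
     = 17.6 × 28.3 = 498.08 mg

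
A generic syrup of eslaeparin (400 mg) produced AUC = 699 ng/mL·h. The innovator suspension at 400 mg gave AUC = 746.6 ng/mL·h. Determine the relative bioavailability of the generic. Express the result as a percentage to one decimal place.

F_rel = 93.6%

F_rel = (AUC_test/D_test) / (AUC_ref/D_ref)
      = (699/400) / (746.6/400)
      = 1.7475 / 1.8665 = 0.9362 = 93.62%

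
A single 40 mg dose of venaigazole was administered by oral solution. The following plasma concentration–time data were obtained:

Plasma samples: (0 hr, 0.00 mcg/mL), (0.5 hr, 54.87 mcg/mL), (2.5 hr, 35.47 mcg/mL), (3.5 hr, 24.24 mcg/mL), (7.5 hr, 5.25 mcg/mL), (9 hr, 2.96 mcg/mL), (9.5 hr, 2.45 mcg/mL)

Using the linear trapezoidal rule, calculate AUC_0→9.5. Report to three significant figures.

AUC = 200 mcg/mL·hr

Trapezoidal AUC_0→9.5:
  [0→0.5]: (0.00+54.87)/2 × 0.5 = 13.7175
  [0.5→2.5]: (54.87+35.47)/2 × 2 = 90.34
  [2.5→3.5]: (35.47+24.24)/2 × 1 = 29.855
  [3.5→7.5]: (24.24+5.25)/2 × 4 = 58.98
  [7.5→9]: (5.25+2.96)/2 × 1.5 = 6.1575
  [9→9.5]: (2.96+2.45)/2 × 0.5 = 1.3525
  Sum = 200.4025 mcg/mL·hr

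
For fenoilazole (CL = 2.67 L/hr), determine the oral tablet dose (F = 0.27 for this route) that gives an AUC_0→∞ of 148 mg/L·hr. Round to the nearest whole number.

Dose = 1464 mg

Dose = CL × AUC_0→∞ / F
     = 2.67 × 148 / 0.27 = 1463.56 mg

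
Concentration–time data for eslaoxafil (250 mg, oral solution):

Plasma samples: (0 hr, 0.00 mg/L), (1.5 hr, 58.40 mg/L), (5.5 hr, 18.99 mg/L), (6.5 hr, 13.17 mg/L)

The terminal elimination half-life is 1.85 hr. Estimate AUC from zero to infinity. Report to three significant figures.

Trapezoidal AUC_0→6.5:
  [0→1.5]: (0.00+58.40)/2 × 1.5 = 43.8
  [1.5→5.5]: (58.40+18.99)/2 × 4 = 154.78
  [5.5→6.5]: (18.99+13.17)/2 × 1 = 16.08
  Sum = 214.66 mg/L·hr
k_e = ln2 / t½ = 0.693147 / 1.85 = 0.3747 hr^-1
Extrapolated tail: C_last / k_e = 13.17 / 0.3747 = 35.148
AUC_0→∞ = 214.66 + 35.148 = 249.808 mg/L·hr

AUC = 250 mg/L·hr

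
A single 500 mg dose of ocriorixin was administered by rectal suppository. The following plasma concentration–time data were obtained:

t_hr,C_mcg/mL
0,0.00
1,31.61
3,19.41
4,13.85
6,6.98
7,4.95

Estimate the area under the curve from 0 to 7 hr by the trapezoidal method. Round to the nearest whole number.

AUC = 110 mcg/mL·hr

Trapezoidal AUC_0→7:
  [0→1]: (0.00+31.61)/2 × 1 = 15.805
  [1→3]: (31.61+19.41)/2 × 2 = 51.02
  [3→4]: (19.41+13.85)/2 × 1 = 16.63
  [4→6]: (13.85+6.98)/2 × 2 = 20.83
  [6→7]: (6.98+4.95)/2 × 1 = 5.965
  Sum = 110.25 mcg/mL·hr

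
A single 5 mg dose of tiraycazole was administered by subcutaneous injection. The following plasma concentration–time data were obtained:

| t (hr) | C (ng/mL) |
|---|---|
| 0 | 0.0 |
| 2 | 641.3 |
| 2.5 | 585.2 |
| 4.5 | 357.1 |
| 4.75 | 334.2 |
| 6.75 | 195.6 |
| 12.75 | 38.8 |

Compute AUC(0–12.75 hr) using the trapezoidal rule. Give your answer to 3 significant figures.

AUC = 3210 ng/mL·hr

Trapezoidal AUC_0→12.75:
  [0→2]: (0.0+641.3)/2 × 2 = 641.3
  [2→2.5]: (641.3+585.2)/2 × 0.5 = 306.625
  [2.5→4.5]: (585.2+357.1)/2 × 2 = 942.3
  [4.5→4.75]: (357.1+334.2)/2 × 0.25 = 86.4125
  [4.75→6.75]: (334.2+195.6)/2 × 2 = 529.8
  [6.75→12.75]: (195.6+38.8)/2 × 6 = 703.2
  Sum = 3209.6375 ng/mL·hr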